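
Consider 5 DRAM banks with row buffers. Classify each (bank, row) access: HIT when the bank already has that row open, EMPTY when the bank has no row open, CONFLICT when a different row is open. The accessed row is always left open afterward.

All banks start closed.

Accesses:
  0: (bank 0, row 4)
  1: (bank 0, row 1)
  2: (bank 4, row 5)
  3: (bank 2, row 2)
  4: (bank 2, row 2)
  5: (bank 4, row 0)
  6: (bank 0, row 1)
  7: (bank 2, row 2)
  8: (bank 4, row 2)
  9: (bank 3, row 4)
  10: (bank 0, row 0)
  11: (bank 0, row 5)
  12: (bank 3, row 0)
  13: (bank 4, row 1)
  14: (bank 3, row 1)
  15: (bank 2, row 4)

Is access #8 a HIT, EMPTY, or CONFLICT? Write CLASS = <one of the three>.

0: bank 0 row 4 — prev None → EMPTY
1: bank 0 row 1 — prev 4 → CONFLICT
2: bank 4 row 5 — prev None → EMPTY
3: bank 2 row 2 — prev None → EMPTY
4: bank 2 row 2 — prev 2 → HIT
5: bank 4 row 0 — prev 5 → CONFLICT
6: bank 0 row 1 — prev 1 → HIT
7: bank 2 row 2 — prev 2 → HIT
8: bank 4 row 2 — prev 0 → CONFLICT
9: bank 3 row 4 — prev None → EMPTY
10: bank 0 row 0 — prev 1 → CONFLICT
11: bank 0 row 5 — prev 0 → CONFLICT
12: bank 3 row 0 — prev 4 → CONFLICT
13: bank 4 row 1 — prev 2 → CONFLICT
14: bank 3 row 1 — prev 0 → CONFLICT
15: bank 2 row 4 — prev 2 → CONFLICT

CLASS = CONFLICT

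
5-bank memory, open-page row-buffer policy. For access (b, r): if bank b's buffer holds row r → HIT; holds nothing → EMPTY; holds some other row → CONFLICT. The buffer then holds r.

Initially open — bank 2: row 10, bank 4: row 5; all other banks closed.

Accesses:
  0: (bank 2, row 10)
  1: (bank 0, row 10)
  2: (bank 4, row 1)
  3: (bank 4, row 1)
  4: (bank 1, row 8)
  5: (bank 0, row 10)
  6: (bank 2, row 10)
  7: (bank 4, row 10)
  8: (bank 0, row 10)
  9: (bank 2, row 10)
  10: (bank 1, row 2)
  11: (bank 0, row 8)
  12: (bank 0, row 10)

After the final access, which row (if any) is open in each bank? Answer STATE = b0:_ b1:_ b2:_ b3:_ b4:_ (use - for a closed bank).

STATE = b0:10 b1:2 b2:10 b3:- b4:10

#0 (2,10) H  (was 10)
#1 (0,10) E
#2 (4,1) C  (was 5)
#3 (4,1) H  (was 1)
#4 (1,8) E
#5 (0,10) H  (was 10)
#6 (2,10) H  (was 10)
#7 (4,10) C  (was 1)
#8 (0,10) H  (was 10)
#9 (2,10) H  (was 10)
#10 (1,2) C  (was 8)
#11 (0,8) C  (was 10)
#12 (0,10) C  (was 8)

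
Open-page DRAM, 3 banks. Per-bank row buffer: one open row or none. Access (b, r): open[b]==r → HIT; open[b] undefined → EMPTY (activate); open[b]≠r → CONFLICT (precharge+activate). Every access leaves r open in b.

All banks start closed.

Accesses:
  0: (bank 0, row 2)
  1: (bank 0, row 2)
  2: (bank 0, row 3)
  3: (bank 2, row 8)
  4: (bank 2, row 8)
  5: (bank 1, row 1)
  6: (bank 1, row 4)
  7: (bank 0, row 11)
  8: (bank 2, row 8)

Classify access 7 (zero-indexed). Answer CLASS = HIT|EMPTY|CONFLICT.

  [0] b0 r2: no row ⇒ E
  [1] b0 r2: had r2 ⇒ H
  [2] b0 r3: had r2 ⇒ C
  [3] b2 r8: no row ⇒ E
  [4] b2 r8: had r8 ⇒ H
  [5] b1 r1: no row ⇒ E
  [6] b1 r4: had r1 ⇒ C
  [7] b0 r11: had r3 ⇒ C
  [8] b2 r8: had r8 ⇒ H

CLASS = CONFLICT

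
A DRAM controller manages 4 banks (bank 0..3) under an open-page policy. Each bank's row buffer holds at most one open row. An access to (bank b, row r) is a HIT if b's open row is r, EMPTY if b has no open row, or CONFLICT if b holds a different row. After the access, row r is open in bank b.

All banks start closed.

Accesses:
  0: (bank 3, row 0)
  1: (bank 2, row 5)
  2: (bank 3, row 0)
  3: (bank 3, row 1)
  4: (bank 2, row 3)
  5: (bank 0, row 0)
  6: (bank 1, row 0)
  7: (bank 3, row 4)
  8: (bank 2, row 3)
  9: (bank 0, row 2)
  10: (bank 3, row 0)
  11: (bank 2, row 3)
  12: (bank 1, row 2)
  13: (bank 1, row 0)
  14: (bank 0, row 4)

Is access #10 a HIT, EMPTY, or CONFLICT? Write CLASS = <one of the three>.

CLASS = CONFLICT

  [0] b3 r0: no row ⇒ E
  [1] b2 r5: no row ⇒ E
  [2] b3 r0: had r0 ⇒ H
  [3] b3 r1: had r0 ⇒ C
  [4] b2 r3: had r5 ⇒ C
  [5] b0 r0: no row ⇒ E
  [6] b1 r0: no row ⇒ E
  [7] b3 r4: had r1 ⇒ C
  [8] b2 r3: had r3 ⇒ H
  [9] b0 r2: had r0 ⇒ C
  [10] b3 r0: had r4 ⇒ C
  [11] b2 r3: had r3 ⇒ H
  [12] b1 r2: had r0 ⇒ C
  [13] b1 r0: had r2 ⇒ C
  [14] b0 r4: had r2 ⇒ C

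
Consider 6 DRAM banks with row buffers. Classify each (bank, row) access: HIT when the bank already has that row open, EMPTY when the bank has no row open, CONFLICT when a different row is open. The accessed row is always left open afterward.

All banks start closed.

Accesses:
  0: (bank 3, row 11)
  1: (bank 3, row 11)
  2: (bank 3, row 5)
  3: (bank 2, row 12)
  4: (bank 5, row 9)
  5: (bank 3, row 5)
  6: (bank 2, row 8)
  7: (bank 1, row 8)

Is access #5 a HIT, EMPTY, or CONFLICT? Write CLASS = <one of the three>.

CLASS = HIT

step 0: bank3 None->11 [EMPTY]
step 1: bank3 11->11 [HIT]
step 2: bank3 11->5 [CONFLICT]
step 3: bank2 None->12 [EMPTY]
step 4: bank5 None->9 [EMPTY]
step 5: bank3 5->5 [HIT]
step 6: bank2 12->8 [CONFLICT]
step 7: bank1 None->8 [EMPTY]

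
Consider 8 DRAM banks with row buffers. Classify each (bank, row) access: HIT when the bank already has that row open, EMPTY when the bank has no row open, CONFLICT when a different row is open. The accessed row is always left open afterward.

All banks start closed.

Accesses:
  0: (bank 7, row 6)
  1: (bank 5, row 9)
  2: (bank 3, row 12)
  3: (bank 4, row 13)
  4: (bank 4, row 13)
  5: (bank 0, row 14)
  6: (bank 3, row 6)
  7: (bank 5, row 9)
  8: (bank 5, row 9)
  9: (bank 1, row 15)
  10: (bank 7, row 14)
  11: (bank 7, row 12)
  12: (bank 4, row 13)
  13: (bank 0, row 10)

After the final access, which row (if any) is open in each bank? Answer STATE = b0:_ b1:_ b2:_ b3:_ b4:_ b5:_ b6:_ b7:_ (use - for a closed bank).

STATE = b0:10 b1:15 b2:- b3:6 b4:13 b5:9 b6:- b7:12

step 0: bank7 None->6 [EMPTY]
step 1: bank5 None->9 [EMPTY]
step 2: bank3 None->12 [EMPTY]
step 3: bank4 None->13 [EMPTY]
step 4: bank4 13->13 [HIT]
step 5: bank0 None->14 [EMPTY]
step 6: bank3 12->6 [CONFLICT]
step 7: bank5 9->9 [HIT]
step 8: bank5 9->9 [HIT]
step 9: bank1 None->15 [EMPTY]
step 10: bank7 6->14 [CONFLICT]
step 11: bank7 14->12 [CONFLICT]
step 12: bank4 13->13 [HIT]
step 13: bank0 14->10 [CONFLICT]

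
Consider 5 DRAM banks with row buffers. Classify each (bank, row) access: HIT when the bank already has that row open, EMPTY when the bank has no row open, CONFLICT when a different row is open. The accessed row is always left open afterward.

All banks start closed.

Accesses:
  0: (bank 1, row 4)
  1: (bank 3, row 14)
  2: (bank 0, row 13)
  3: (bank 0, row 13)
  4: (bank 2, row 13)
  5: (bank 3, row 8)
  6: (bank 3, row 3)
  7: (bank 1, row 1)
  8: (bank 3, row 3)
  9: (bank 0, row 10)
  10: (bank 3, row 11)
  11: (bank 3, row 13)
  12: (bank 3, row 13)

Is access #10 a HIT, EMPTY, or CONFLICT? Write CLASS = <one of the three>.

step 0: bank1 None->4 [EMPTY]
step 1: bank3 None->14 [EMPTY]
step 2: bank0 None->13 [EMPTY]
step 3: bank0 13->13 [HIT]
step 4: bank2 None->13 [EMPTY]
step 5: bank3 14->8 [CONFLICT]
step 6: bank3 8->3 [CONFLICT]
step 7: bank1 4->1 [CONFLICT]
step 8: bank3 3->3 [HIT]
step 9: bank0 13->10 [CONFLICT]
step 10: bank3 3->11 [CONFLICT]
step 11: bank3 11->13 [CONFLICT]
step 12: bank3 13->13 [HIT]

CLASS = CONFLICT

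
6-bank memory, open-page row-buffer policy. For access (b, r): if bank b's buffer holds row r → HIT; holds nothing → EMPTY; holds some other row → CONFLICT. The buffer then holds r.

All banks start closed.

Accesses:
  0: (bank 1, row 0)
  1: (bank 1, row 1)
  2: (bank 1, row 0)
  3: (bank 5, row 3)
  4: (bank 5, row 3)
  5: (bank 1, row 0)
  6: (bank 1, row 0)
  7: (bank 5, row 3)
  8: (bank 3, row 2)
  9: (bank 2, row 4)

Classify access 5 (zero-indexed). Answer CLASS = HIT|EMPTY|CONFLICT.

step 0: bank1 None->0 [EMPTY]
step 1: bank1 0->1 [CONFLICT]
step 2: bank1 1->0 [CONFLICT]
step 3: bank5 None->3 [EMPTY]
step 4: bank5 3->3 [HIT]
step 5: bank1 0->0 [HIT]
step 6: bank1 0->0 [HIT]
step 7: bank5 3->3 [HIT]
step 8: bank3 None->2 [EMPTY]
step 9: bank2 None->4 [EMPTY]

CLASS = HIT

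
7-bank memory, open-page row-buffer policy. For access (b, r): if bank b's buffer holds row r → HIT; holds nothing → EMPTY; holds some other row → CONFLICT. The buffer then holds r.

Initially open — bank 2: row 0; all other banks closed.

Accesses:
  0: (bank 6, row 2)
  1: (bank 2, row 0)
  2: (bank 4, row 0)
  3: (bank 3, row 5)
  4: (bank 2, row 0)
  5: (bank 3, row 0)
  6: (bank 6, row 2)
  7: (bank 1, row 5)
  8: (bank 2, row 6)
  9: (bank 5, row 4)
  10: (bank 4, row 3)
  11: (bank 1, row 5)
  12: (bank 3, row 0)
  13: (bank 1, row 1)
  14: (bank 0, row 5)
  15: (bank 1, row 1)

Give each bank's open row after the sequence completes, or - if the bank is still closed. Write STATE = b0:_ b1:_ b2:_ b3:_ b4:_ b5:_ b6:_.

STATE = b0:5 b1:1 b2:6 b3:0 b4:3 b5:4 b6:2

  [0] b6 r2: no row ⇒ E
  [1] b2 r0: had r0 ⇒ H
  [2] b4 r0: no row ⇒ E
  [3] b3 r5: no row ⇒ E
  [4] b2 r0: had r0 ⇒ H
  [5] b3 r0: had r5 ⇒ C
  [6] b6 r2: had r2 ⇒ H
  [7] b1 r5: no row ⇒ E
  [8] b2 r6: had r0 ⇒ C
  [9] b5 r4: no row ⇒ E
  [10] b4 r3: had r0 ⇒ C
  [11] b1 r5: had r5 ⇒ H
  [12] b3 r0: had r0 ⇒ H
  [13] b1 r1: had r5 ⇒ C
  [14] b0 r5: no row ⇒ E
  [15] b1 r1: had r1 ⇒ H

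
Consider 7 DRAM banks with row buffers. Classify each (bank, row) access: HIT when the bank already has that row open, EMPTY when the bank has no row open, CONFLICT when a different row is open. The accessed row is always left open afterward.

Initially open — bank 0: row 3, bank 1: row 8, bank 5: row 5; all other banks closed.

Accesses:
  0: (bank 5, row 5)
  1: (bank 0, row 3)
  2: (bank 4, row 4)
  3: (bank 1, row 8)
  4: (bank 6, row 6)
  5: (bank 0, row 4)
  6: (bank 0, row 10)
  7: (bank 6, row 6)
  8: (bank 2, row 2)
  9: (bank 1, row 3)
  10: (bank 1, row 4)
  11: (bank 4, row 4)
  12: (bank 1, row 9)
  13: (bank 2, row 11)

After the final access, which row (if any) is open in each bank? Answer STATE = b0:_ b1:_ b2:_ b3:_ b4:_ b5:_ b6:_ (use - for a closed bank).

0: bank 5 row 5 — prev 5 → HIT
1: bank 0 row 3 — prev 3 → HIT
2: bank 4 row 4 — prev None → EMPTY
3: bank 1 row 8 — prev 8 → HIT
4: bank 6 row 6 — prev None → EMPTY
5: bank 0 row 4 — prev 3 → CONFLICT
6: bank 0 row 10 — prev 4 → CONFLICT
7: bank 6 row 6 — prev 6 → HIT
8: bank 2 row 2 — prev None → EMPTY
9: bank 1 row 3 — prev 8 → CONFLICT
10: bank 1 row 4 — prev 3 → CONFLICT
11: bank 4 row 4 — prev 4 → HIT
12: bank 1 row 9 — prev 4 → CONFLICT
13: bank 2 row 11 — prev 2 → CONFLICT

STATE = b0:10 b1:9 b2:11 b3:- b4:4 b5:5 b6:6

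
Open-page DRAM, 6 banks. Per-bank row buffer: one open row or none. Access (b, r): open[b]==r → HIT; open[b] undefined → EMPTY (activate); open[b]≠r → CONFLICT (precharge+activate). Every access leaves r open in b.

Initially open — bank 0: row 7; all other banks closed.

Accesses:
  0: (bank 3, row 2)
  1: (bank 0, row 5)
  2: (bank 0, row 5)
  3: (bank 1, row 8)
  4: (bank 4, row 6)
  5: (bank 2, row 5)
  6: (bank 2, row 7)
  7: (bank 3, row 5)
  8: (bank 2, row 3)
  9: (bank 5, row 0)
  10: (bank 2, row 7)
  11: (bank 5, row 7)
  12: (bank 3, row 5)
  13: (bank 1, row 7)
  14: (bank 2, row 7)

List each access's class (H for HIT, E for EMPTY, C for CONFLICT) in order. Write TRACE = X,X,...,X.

0: bank 3 row 2 — prev None → EMPTY
1: bank 0 row 5 — prev 7 → CONFLICT
2: bank 0 row 5 — prev 5 → HIT
3: bank 1 row 8 — prev None → EMPTY
4: bank 4 row 6 — prev None → EMPTY
5: bank 2 row 5 — prev None → EMPTY
6: bank 2 row 7 — prev 5 → CONFLICT
7: bank 3 row 5 — prev 2 → CONFLICT
8: bank 2 row 3 — prev 7 → CONFLICT
9: bank 5 row 0 — prev None → EMPTY
10: bank 2 row 7 — prev 3 → CONFLICT
11: bank 5 row 7 — prev 0 → CONFLICT
12: bank 3 row 5 — prev 5 → HIT
13: bank 1 row 7 — prev 8 → CONFLICT
14: bank 2 row 7 — prev 7 → HIT

TRACE = E,C,H,E,E,E,C,C,C,E,C,C,H,C,H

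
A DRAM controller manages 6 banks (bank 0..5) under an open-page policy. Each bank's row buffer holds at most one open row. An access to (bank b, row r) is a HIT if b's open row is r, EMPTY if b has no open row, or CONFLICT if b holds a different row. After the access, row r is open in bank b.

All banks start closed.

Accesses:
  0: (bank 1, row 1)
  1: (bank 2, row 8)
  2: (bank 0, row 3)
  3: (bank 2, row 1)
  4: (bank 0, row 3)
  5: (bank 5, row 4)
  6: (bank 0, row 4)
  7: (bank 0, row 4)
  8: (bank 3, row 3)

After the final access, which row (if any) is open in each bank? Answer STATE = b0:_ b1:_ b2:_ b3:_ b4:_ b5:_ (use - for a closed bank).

  [0] b1 r1: no row ⇒ E
  [1] b2 r8: no row ⇒ E
  [2] b0 r3: no row ⇒ E
  [3] b2 r1: had r8 ⇒ C
  [4] b0 r3: had r3 ⇒ H
  [5] b5 r4: no row ⇒ E
  [6] b0 r4: had r3 ⇒ C
  [7] b0 r4: had r4 ⇒ H
  [8] b3 r3: no row ⇒ E

STATE = b0:4 b1:1 b2:1 b3:3 b4:- b5:4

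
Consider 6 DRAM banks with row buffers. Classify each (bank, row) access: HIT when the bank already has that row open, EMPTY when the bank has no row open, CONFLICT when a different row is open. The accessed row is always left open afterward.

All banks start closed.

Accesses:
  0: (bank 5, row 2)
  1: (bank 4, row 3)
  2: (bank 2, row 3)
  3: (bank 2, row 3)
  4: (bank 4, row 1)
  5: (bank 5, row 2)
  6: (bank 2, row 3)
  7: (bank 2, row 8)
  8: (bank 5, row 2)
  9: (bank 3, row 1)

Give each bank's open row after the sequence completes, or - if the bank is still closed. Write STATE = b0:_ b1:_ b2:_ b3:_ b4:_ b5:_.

STATE = b0:- b1:- b2:8 b3:1 b4:1 b5:2

#0 (5,2) E
#1 (4,3) E
#2 (2,3) E
#3 (2,3) H  (was 3)
#4 (4,1) C  (was 3)
#5 (5,2) H  (was 2)
#6 (2,3) H  (was 3)
#7 (2,8) C  (was 3)
#8 (5,2) H  (was 2)
#9 (3,1) E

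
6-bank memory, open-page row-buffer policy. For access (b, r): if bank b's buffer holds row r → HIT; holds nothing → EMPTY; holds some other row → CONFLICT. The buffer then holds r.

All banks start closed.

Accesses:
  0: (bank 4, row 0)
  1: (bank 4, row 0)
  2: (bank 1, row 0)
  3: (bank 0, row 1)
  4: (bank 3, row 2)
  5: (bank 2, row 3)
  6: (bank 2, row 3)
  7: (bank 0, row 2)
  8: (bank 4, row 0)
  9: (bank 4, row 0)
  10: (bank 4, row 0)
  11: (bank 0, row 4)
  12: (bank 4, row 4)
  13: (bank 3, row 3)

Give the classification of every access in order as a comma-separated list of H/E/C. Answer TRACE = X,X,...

TRACE = E,H,E,E,E,E,H,C,H,H,H,C,C,C

#0 (4,0) E
#1 (4,0) H  (was 0)
#2 (1,0) E
#3 (0,1) E
#4 (3,2) E
#5 (2,3) E
#6 (2,3) H  (was 3)
#7 (0,2) C  (was 1)
#8 (4,0) H  (was 0)
#9 (4,0) H  (was 0)
#10 (4,0) H  (was 0)
#11 (0,4) C  (was 2)
#12 (4,4) C  (was 0)
#13 (3,3) C  (was 2)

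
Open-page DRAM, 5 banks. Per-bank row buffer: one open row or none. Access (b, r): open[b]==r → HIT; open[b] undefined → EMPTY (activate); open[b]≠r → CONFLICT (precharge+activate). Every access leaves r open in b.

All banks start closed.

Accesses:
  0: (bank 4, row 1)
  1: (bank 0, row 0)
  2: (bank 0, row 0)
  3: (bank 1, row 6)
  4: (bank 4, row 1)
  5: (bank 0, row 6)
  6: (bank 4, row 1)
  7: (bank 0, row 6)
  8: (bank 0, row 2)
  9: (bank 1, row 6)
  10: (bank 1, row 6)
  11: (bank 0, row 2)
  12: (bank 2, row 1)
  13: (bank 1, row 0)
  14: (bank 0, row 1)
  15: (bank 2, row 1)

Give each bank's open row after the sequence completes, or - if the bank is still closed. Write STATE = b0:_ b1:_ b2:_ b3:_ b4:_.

0: bank 4 row 1 — prev None → EMPTY
1: bank 0 row 0 — prev None → EMPTY
2: bank 0 row 0 — prev 0 → HIT
3: bank 1 row 6 — prev None → EMPTY
4: bank 4 row 1 — prev 1 → HIT
5: bank 0 row 6 — prev 0 → CONFLICT
6: bank 4 row 1 — prev 1 → HIT
7: bank 0 row 6 — prev 6 → HIT
8: bank 0 row 2 — prev 6 → CONFLICT
9: bank 1 row 6 — prev 6 → HIT
10: bank 1 row 6 — prev 6 → HIT
11: bank 0 row 2 — prev 2 → HIT
12: bank 2 row 1 — prev None → EMPTY
13: bank 1 row 0 — prev 6 → CONFLICT
14: bank 0 row 1 — prev 2 → CONFLICT
15: bank 2 row 1 — prev 1 → HIT

STATE = b0:1 b1:0 b2:1 b3:- b4:1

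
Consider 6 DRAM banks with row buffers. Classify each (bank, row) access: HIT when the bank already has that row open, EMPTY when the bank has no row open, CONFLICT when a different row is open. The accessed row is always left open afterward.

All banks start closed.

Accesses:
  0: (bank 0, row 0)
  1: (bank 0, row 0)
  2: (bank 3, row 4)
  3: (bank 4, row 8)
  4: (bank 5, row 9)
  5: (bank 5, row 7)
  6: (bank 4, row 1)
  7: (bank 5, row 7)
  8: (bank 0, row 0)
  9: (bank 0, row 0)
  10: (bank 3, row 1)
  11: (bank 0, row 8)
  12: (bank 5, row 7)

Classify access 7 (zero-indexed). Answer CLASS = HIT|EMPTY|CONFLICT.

CLASS = HIT

#0 (0,0) E
#1 (0,0) H  (was 0)
#2 (3,4) E
#3 (4,8) E
#4 (5,9) E
#5 (5,7) C  (was 9)
#6 (4,1) C  (was 8)
#7 (5,7) H  (was 7)
#8 (0,0) H  (was 0)
#9 (0,0) H  (was 0)
#10 (3,1) C  (was 4)
#11 (0,8) C  (was 0)
#12 (5,7) H  (was 7)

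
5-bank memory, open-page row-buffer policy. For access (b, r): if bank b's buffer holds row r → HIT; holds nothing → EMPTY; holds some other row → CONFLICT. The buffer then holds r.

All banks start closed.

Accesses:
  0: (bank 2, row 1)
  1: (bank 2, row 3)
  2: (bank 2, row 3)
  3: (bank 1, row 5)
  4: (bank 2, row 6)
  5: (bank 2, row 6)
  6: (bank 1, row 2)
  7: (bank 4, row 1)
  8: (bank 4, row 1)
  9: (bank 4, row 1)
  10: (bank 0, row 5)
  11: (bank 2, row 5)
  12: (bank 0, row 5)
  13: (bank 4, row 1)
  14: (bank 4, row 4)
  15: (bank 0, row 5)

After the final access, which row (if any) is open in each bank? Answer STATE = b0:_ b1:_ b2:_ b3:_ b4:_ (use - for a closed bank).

STATE = b0:5 b1:2 b2:5 b3:- b4:4

0: bank 2 row 1 — prev None → EMPTY
1: bank 2 row 3 — prev 1 → CONFLICT
2: bank 2 row 3 — prev 3 → HIT
3: bank 1 row 5 — prev None → EMPTY
4: bank 2 row 6 — prev 3 → CONFLICT
5: bank 2 row 6 — prev 6 → HIT
6: bank 1 row 2 — prev 5 → CONFLICT
7: bank 4 row 1 — prev None → EMPTY
8: bank 4 row 1 — prev 1 → HIT
9: bank 4 row 1 — prev 1 → HIT
10: bank 0 row 5 — prev None → EMPTY
11: bank 2 row 5 — prev 6 → CONFLICT
12: bank 0 row 5 — prev 5 → HIT
13: bank 4 row 1 — prev 1 → HIT
14: bank 4 row 4 — prev 1 → CONFLICT
15: bank 0 row 5 — prev 5 → HIT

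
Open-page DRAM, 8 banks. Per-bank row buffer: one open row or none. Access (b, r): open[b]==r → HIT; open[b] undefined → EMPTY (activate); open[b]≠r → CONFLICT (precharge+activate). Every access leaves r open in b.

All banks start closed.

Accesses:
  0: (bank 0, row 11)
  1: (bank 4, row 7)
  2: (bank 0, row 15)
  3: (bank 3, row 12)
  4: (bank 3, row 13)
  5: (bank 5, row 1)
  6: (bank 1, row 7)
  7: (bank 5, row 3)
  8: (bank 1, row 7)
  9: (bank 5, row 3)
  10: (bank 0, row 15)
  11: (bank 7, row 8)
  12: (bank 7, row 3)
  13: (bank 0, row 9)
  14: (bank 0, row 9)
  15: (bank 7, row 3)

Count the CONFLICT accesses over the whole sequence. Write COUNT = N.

  [0] b0 r11: no row ⇒ E
  [1] b4 r7: no row ⇒ E
  [2] b0 r15: had r11 ⇒ C
  [3] b3 r12: no row ⇒ E
  [4] b3 r13: had r12 ⇒ C
  [5] b5 r1: no row ⇒ E
  [6] b1 r7: no row ⇒ E
  [7] b5 r3: had r1 ⇒ C
  [8] b1 r7: had r7 ⇒ H
  [9] b5 r3: had r3 ⇒ H
  [10] b0 r15: had r15 ⇒ H
  [11] b7 r8: no row ⇒ E
  [12] b7 r3: had r8 ⇒ C
  [13] b0 r9: had r15 ⇒ C
  [14] b0 r9: had r9 ⇒ H
  [15] b7 r3: had r3 ⇒ H

COUNT = 5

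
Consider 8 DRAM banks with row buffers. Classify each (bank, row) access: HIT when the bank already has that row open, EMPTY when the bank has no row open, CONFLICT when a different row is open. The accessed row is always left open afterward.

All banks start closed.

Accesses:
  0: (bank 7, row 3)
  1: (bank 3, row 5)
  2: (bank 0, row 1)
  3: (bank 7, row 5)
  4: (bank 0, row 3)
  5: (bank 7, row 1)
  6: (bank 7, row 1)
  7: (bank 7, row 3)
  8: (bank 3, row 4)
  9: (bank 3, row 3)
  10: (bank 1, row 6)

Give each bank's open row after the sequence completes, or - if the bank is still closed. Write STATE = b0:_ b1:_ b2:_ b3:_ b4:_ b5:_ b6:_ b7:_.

STATE = b0:3 b1:6 b2:- b3:3 b4:- b5:- b6:- b7:3

step 0: bank7 None->3 [EMPTY]
step 1: bank3 None->5 [EMPTY]
step 2: bank0 None->1 [EMPTY]
step 3: bank7 3->5 [CONFLICT]
step 4: bank0 1->3 [CONFLICT]
step 5: bank7 5->1 [CONFLICT]
step 6: bank7 1->1 [HIT]
step 7: bank7 1->3 [CONFLICT]
step 8: bank3 5->4 [CONFLICT]
step 9: bank3 4->3 [CONFLICT]
step 10: bank1 None->6 [EMPTY]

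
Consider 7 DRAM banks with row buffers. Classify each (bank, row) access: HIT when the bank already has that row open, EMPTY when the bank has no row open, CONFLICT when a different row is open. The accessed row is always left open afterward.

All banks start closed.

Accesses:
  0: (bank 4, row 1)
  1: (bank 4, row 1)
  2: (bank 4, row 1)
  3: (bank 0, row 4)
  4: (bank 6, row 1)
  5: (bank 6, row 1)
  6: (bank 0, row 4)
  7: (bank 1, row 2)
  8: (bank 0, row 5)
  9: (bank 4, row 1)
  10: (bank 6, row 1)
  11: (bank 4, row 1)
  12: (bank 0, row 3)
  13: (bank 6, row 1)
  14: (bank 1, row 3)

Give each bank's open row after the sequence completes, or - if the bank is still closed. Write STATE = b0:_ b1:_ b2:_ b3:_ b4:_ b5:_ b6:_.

STATE = b0:3 b1:3 b2:- b3:- b4:1 b5:- b6:1

  [0] b4 r1: no row ⇒ E
  [1] b4 r1: had r1 ⇒ H
  [2] b4 r1: had r1 ⇒ H
  [3] b0 r4: no row ⇒ E
  [4] b6 r1: no row ⇒ E
  [5] b6 r1: had r1 ⇒ H
  [6] b0 r4: had r4 ⇒ H
  [7] b1 r2: no row ⇒ E
  [8] b0 r5: had r4 ⇒ C
  [9] b4 r1: had r1 ⇒ H
  [10] b6 r1: had r1 ⇒ H
  [11] b4 r1: had r1 ⇒ H
  [12] b0 r3: had r5 ⇒ C
  [13] b6 r1: had r1 ⇒ H
  [14] b1 r3: had r2 ⇒ C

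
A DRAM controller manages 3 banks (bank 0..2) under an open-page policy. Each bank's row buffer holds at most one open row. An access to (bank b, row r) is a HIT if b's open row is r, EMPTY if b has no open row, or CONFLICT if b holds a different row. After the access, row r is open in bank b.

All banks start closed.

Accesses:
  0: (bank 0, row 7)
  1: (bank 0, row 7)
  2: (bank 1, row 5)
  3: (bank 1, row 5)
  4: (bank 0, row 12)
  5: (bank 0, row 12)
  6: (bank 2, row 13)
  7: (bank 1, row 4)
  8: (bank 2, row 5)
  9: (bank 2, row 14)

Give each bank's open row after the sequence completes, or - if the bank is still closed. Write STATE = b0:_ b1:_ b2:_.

0: bank 0 row 7 — prev None → EMPTY
1: bank 0 row 7 — prev 7 → HIT
2: bank 1 row 5 — prev None → EMPTY
3: bank 1 row 5 — prev 5 → HIT
4: bank 0 row 12 — prev 7 → CONFLICT
5: bank 0 row 12 — prev 12 → HIT
6: bank 2 row 13 — prev None → EMPTY
7: bank 1 row 4 — prev 5 → CONFLICT
8: bank 2 row 5 — prev 13 → CONFLICT
9: bank 2 row 14 — prev 5 → CONFLICT

STATE = b0:12 b1:4 b2:14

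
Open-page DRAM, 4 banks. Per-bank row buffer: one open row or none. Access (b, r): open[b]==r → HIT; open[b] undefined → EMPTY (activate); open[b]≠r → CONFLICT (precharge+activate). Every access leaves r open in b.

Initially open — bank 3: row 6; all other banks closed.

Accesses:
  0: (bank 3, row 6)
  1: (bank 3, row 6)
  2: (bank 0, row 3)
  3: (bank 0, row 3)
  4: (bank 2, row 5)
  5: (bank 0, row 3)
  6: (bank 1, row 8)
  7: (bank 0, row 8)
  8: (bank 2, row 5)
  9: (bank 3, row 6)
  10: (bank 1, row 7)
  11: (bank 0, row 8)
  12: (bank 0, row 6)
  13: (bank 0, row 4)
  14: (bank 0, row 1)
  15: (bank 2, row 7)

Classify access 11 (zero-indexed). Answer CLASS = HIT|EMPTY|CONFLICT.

CLASS = HIT

0: bank 3 row 6 — prev 6 → HIT
1: bank 3 row 6 — prev 6 → HIT
2: bank 0 row 3 — prev None → EMPTY
3: bank 0 row 3 — prev 3 → HIT
4: bank 2 row 5 — prev None → EMPTY
5: bank 0 row 3 — prev 3 → HIT
6: bank 1 row 8 — prev None → EMPTY
7: bank 0 row 8 — prev 3 → CONFLICT
8: bank 2 row 5 — prev 5 → HIT
9: bank 3 row 6 — prev 6 → HIT
10: bank 1 row 7 — prev 8 → CONFLICT
11: bank 0 row 8 — prev 8 → HIT
12: bank 0 row 6 — prev 8 → CONFLICT
13: bank 0 row 4 — prev 6 → CONFLICT
14: bank 0 row 1 — prev 4 → CONFLICT
15: bank 2 row 7 — prev 5 → CONFLICT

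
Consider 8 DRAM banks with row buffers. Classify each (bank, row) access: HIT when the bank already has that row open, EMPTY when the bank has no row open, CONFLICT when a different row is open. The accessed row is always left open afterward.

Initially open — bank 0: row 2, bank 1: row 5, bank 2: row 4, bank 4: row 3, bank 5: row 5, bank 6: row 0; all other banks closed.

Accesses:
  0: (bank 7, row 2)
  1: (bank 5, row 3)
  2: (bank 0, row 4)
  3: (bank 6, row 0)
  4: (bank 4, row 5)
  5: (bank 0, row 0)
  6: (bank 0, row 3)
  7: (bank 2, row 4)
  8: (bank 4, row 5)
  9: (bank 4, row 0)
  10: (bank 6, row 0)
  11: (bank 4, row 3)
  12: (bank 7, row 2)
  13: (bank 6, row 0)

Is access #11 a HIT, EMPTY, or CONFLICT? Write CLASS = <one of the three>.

CLASS = CONFLICT

0: bank 7 row 2 — prev None → EMPTY
1: bank 5 row 3 — prev 5 → CONFLICT
2: bank 0 row 4 — prev 2 → CONFLICT
3: bank 6 row 0 — prev 0 → HIT
4: bank 4 row 5 — prev 3 → CONFLICT
5: bank 0 row 0 — prev 4 → CONFLICT
6: bank 0 row 3 — prev 0 → CONFLICT
7: bank 2 row 4 — prev 4 → HIT
8: bank 4 row 5 — prev 5 → HIT
9: bank 4 row 0 — prev 5 → CONFLICT
10: bank 6 row 0 — prev 0 → HIT
11: bank 4 row 3 — prev 0 → CONFLICT
12: bank 7 row 2 — prev 2 → HIT
13: bank 6 row 0 — prev 0 → HIT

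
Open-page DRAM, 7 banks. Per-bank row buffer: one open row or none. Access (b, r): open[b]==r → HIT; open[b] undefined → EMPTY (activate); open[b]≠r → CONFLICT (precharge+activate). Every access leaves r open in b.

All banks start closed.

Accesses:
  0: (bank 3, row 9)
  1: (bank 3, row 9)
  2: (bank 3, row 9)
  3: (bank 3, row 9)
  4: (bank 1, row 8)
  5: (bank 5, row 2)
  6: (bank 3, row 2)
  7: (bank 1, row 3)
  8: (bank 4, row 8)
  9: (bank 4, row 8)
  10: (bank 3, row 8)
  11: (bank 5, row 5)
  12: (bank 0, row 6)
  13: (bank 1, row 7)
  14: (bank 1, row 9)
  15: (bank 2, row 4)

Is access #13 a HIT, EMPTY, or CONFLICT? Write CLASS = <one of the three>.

0: bank 3 row 9 — prev None → EMPTY
1: bank 3 row 9 — prev 9 → HIT
2: bank 3 row 9 — prev 9 → HIT
3: bank 3 row 9 — prev 9 → HIT
4: bank 1 row 8 — prev None → EMPTY
5: bank 5 row 2 — prev None → EMPTY
6: bank 3 row 2 — prev 9 → CONFLICT
7: bank 1 row 3 — prev 8 → CONFLICT
8: bank 4 row 8 — prev None → EMPTY
9: bank 4 row 8 — prev 8 → HIT
10: bank 3 row 8 — prev 2 → CONFLICT
11: bank 5 row 5 — prev 2 → CONFLICT
12: bank 0 row 6 — prev None → EMPTY
13: bank 1 row 7 — prev 3 → CONFLICT
14: bank 1 row 9 — prev 7 → CONFLICT
15: bank 2 row 4 — prev None → EMPTY

CLASS = CONFLICT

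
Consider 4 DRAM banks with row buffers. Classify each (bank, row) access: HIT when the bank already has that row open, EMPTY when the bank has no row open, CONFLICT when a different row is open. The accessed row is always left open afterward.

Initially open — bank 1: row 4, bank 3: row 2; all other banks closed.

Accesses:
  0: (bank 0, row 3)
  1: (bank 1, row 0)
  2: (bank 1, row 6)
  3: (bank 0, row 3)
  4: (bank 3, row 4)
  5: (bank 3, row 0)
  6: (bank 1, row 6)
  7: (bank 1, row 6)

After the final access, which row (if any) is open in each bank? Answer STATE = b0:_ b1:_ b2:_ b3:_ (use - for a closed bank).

STATE = b0:3 b1:6 b2:- b3:0

#0 (0,3) E
#1 (1,0) C  (was 4)
#2 (1,6) C  (was 0)
#3 (0,3) H  (was 3)
#4 (3,4) C  (was 2)
#5 (3,0) C  (was 4)
#6 (1,6) H  (was 6)
#7 (1,6) H  (was 6)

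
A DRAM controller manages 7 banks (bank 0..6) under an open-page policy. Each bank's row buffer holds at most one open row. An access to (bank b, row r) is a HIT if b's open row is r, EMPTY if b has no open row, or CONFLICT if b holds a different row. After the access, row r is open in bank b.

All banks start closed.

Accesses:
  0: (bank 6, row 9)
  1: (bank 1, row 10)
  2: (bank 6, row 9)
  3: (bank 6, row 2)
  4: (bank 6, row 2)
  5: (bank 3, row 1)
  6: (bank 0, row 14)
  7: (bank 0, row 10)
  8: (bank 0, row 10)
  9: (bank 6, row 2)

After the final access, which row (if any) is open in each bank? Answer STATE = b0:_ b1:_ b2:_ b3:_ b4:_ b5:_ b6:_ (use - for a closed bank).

#0 (6,9) E
#1 (1,10) E
#2 (6,9) H  (was 9)
#3 (6,2) C  (was 9)
#4 (6,2) H  (was 2)
#5 (3,1) E
#6 (0,14) E
#7 (0,10) C  (was 14)
#8 (0,10) H  (was 10)
#9 (6,2) H  (was 2)

STATE = b0:10 b1:10 b2:- b3:1 b4:- b5:- b6:2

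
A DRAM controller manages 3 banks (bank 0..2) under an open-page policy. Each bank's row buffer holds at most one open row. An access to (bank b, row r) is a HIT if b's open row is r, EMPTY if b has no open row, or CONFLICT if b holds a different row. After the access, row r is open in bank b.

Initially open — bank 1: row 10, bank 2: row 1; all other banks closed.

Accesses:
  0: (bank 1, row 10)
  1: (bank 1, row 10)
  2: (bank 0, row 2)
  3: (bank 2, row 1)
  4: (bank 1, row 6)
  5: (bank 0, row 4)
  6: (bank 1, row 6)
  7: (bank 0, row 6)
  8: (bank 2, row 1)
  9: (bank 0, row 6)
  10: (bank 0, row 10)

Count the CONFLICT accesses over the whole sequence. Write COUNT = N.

COUNT = 4

  [0] b1 r10: had r10 ⇒ H
  [1] b1 r10: had r10 ⇒ H
  [2] b0 r2: no row ⇒ E
  [3] b2 r1: had r1 ⇒ H
  [4] b1 r6: had r10 ⇒ C
  [5] b0 r4: had r2 ⇒ C
  [6] b1 r6: had r6 ⇒ H
  [7] b0 r6: had r4 ⇒ C
  [8] b2 r1: had r1 ⇒ H
  [9] b0 r6: had r6 ⇒ H
  [10] b0 r10: had r6 ⇒ C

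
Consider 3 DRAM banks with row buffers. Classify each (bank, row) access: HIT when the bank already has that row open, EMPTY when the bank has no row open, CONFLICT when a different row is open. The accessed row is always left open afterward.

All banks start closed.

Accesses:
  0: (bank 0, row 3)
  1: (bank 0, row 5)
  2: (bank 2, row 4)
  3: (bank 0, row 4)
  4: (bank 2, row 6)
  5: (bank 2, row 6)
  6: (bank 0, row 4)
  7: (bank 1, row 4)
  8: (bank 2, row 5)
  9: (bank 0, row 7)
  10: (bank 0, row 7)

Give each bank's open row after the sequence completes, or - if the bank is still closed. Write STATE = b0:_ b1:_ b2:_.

#0 (0,3) E
#1 (0,5) C  (was 3)
#2 (2,4) E
#3 (0,4) C  (was 5)
#4 (2,6) C  (was 4)
#5 (2,6) H  (was 6)
#6 (0,4) H  (was 4)
#7 (1,4) E
#8 (2,5) C  (was 6)
#9 (0,7) C  (was 4)
#10 (0,7) H  (was 7)

STATE = b0:7 b1:4 b2:5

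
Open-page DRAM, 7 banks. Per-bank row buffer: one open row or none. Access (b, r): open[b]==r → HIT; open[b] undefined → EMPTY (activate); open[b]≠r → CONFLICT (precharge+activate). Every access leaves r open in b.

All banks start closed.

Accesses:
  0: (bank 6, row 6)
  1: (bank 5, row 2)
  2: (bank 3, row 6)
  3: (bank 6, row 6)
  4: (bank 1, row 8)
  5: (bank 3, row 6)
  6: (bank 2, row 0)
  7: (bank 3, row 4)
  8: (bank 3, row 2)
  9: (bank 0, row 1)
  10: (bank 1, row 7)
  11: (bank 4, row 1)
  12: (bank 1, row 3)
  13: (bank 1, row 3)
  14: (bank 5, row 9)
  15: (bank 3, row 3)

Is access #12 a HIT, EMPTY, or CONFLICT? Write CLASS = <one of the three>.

0: bank 6 row 6 — prev None → EMPTY
1: bank 5 row 2 — prev None → EMPTY
2: bank 3 row 6 — prev None → EMPTY
3: bank 6 row 6 — prev 6 → HIT
4: bank 1 row 8 — prev None → EMPTY
5: bank 3 row 6 — prev 6 → HIT
6: bank 2 row 0 — prev None → EMPTY
7: bank 3 row 4 — prev 6 → CONFLICT
8: bank 3 row 2 — prev 4 → CONFLICT
9: bank 0 row 1 — prev None → EMPTY
10: bank 1 row 7 — prev 8 → CONFLICT
11: bank 4 row 1 — prev None → EMPTY
12: bank 1 row 3 — prev 7 → CONFLICT
13: bank 1 row 3 — prev 3 → HIT
14: bank 5 row 9 — prev 2 → CONFLICT
15: bank 3 row 3 — prev 2 → CONFLICT

CLASS = CONFLICT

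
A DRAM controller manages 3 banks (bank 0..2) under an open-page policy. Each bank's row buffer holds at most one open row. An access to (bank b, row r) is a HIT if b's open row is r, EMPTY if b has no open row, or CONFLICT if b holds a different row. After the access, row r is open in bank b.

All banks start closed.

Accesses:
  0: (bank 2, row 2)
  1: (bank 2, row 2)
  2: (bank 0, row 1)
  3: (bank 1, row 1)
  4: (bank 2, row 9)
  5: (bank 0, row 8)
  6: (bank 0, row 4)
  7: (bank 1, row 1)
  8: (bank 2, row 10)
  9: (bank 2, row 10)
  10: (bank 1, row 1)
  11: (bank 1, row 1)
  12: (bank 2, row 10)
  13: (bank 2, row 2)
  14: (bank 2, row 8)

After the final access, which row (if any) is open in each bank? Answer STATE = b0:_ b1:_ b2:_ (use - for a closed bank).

STATE = b0:4 b1:1 b2:8

  [0] b2 r2: no row ⇒ E
  [1] b2 r2: had r2 ⇒ H
  [2] b0 r1: no row ⇒ E
  [3] b1 r1: no row ⇒ E
  [4] b2 r9: had r2 ⇒ C
  [5] b0 r8: had r1 ⇒ C
  [6] b0 r4: had r8 ⇒ C
  [7] b1 r1: had r1 ⇒ H
  [8] b2 r10: had r9 ⇒ C
  [9] b2 r10: had r10 ⇒ H
  [10] b1 r1: had r1 ⇒ H
  [11] b1 r1: had r1 ⇒ H
  [12] b2 r10: had r10 ⇒ H
  [13] b2 r2: had r10 ⇒ C
  [14] b2 r8: had r2 ⇒ C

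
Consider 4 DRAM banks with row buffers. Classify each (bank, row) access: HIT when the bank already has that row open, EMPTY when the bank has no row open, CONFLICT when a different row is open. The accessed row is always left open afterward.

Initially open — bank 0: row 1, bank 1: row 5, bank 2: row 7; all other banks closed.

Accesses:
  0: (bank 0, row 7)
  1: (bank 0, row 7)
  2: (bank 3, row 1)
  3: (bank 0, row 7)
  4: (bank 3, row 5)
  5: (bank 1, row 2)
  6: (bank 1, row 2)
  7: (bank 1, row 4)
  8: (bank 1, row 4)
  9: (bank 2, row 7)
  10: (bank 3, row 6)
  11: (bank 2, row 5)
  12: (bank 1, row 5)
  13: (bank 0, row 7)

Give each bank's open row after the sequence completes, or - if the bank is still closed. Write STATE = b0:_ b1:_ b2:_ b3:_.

#0 (0,7) C  (was 1)
#1 (0,7) H  (was 7)
#2 (3,1) E
#3 (0,7) H  (was 7)
#4 (3,5) C  (was 1)
#5 (1,2) C  (was 5)
#6 (1,2) H  (was 2)
#7 (1,4) C  (was 2)
#8 (1,4) H  (was 4)
#9 (2,7) H  (was 7)
#10 (3,6) C  (was 5)
#11 (2,5) C  (was 7)
#12 (1,5) C  (was 4)
#13 (0,7) H  (was 7)

STATE = b0:7 b1:5 b2:5 b3:6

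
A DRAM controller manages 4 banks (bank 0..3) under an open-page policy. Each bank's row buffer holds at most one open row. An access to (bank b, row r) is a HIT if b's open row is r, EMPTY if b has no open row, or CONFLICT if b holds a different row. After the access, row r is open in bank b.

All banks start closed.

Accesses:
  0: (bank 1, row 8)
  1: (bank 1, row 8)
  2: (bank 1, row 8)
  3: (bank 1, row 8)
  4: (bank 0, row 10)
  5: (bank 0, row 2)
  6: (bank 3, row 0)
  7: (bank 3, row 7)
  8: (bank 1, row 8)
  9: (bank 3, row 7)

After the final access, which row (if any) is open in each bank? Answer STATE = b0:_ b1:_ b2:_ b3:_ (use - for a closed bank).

0: bank 1 row 8 — prev None → EMPTY
1: bank 1 row 8 — prev 8 → HIT
2: bank 1 row 8 — prev 8 → HIT
3: bank 1 row 8 — prev 8 → HIT
4: bank 0 row 10 — prev None → EMPTY
5: bank 0 row 2 — prev 10 → CONFLICT
6: bank 3 row 0 — prev None → EMPTY
7: bank 3 row 7 — prev 0 → CONFLICT
8: bank 1 row 8 — prev 8 → HIT
9: bank 3 row 7 — prev 7 → HIT

STATE = b0:2 b1:8 b2:- b3:7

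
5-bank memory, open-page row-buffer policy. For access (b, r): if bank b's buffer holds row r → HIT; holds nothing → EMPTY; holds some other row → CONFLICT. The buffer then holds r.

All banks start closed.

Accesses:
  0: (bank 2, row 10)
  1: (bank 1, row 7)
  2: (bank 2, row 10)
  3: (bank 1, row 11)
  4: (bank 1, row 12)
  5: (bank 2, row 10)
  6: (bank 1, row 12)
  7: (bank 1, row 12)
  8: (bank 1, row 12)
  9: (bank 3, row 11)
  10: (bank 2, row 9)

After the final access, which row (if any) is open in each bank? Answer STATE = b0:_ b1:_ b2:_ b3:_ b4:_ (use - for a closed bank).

  [0] b2 r10: no row ⇒ E
  [1] b1 r7: no row ⇒ E
  [2] b2 r10: had r10 ⇒ H
  [3] b1 r11: had r7 ⇒ C
  [4] b1 r12: had r11 ⇒ C
  [5] b2 r10: had r10 ⇒ H
  [6] b1 r12: had r12 ⇒ H
  [7] b1 r12: had r12 ⇒ H
  [8] b1 r12: had r12 ⇒ H
  [9] b3 r11: no row ⇒ E
  [10] b2 r9: had r10 ⇒ C

STATE = b0:- b1:12 b2:9 b3:11 b4:-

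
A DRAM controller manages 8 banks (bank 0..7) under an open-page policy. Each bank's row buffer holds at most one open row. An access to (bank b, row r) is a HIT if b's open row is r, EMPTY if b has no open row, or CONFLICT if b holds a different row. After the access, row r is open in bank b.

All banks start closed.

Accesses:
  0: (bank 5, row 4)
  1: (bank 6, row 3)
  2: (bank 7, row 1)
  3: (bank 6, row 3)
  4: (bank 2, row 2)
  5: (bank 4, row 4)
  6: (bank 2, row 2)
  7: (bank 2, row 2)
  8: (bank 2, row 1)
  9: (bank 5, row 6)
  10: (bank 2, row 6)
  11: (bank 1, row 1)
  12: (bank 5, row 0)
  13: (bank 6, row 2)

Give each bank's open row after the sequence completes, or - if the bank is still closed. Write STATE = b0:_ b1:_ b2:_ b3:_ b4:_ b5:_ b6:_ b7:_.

STATE = b0:- b1:1 b2:6 b3:- b4:4 b5:0 b6:2 b7:1

step 0: bank5 None->4 [EMPTY]
step 1: bank6 None->3 [EMPTY]
step 2: bank7 None->1 [EMPTY]
step 3: bank6 3->3 [HIT]
step 4: bank2 None->2 [EMPTY]
step 5: bank4 None->4 [EMPTY]
step 6: bank2 2->2 [HIT]
step 7: bank2 2->2 [HIT]
step 8: bank2 2->1 [CONFLICT]
step 9: bank5 4->6 [CONFLICT]
step 10: bank2 1->6 [CONFLICT]
step 11: bank1 None->1 [EMPTY]
step 12: bank5 6->0 [CONFLICT]
step 13: bank6 3->2 [CONFLICT]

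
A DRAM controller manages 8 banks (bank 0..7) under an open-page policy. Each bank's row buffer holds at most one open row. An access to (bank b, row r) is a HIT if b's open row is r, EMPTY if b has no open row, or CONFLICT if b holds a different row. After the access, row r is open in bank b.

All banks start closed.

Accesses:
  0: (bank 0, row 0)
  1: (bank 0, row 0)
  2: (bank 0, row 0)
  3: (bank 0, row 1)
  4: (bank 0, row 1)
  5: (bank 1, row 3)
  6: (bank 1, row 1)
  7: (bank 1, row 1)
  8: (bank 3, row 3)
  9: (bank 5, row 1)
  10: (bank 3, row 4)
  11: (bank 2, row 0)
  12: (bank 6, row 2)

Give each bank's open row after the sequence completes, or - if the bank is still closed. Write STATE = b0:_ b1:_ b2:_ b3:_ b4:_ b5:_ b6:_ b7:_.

STATE = b0:1 b1:1 b2:0 b3:4 b4:- b5:1 b6:2 b7:-

0: bank 0 row 0 — prev None → EMPTY
1: bank 0 row 0 — prev 0 → HIT
2: bank 0 row 0 — prev 0 → HIT
3: bank 0 row 1 — prev 0 → CONFLICT
4: bank 0 row 1 — prev 1 → HIT
5: bank 1 row 3 — prev None → EMPTY
6: bank 1 row 1 — prev 3 → CONFLICT
7: bank 1 row 1 — prev 1 → HIT
8: bank 3 row 3 — prev None → EMPTY
9: bank 5 row 1 — prev None → EMPTY
10: bank 3 row 4 — prev 3 → CONFLICT
11: bank 2 row 0 — prev None → EMPTY
12: bank 6 row 2 — prev None → EMPTY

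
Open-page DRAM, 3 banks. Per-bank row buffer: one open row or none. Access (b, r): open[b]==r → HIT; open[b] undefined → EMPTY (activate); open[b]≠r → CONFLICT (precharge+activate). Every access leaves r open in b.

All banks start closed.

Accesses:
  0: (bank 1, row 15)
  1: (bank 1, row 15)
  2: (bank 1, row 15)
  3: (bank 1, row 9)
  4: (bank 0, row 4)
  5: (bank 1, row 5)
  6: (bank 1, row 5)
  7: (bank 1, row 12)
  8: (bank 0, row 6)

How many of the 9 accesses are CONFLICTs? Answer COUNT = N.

0: bank 1 row 15 — prev None → EMPTY
1: bank 1 row 15 — prev 15 → HIT
2: bank 1 row 15 — prev 15 → HIT
3: bank 1 row 9 — prev 15 → CONFLICT
4: bank 0 row 4 — prev None → EMPTY
5: bank 1 row 5 — prev 9 → CONFLICT
6: bank 1 row 5 — prev 5 → HIT
7: bank 1 row 12 — prev 5 → CONFLICT
8: bank 0 row 6 — prev 4 → CONFLICT

COUNT = 4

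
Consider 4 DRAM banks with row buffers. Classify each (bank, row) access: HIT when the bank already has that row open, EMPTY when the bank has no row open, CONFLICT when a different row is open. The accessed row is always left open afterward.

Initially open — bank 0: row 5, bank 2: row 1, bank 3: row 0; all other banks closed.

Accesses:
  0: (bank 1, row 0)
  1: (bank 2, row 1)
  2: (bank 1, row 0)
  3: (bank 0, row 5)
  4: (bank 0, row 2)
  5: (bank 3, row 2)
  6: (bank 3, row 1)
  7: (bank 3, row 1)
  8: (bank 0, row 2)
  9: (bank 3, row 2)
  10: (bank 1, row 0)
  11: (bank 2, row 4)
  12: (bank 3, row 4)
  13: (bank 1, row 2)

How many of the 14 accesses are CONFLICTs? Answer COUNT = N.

COUNT = 7

0: bank 1 row 0 — prev None → EMPTY
1: bank 2 row 1 — prev 1 → HIT
2: bank 1 row 0 — prev 0 → HIT
3: bank 0 row 5 — prev 5 → HIT
4: bank 0 row 2 — prev 5 → CONFLICT
5: bank 3 row 2 — prev 0 → CONFLICT
6: bank 3 row 1 — prev 2 → CONFLICT
7: bank 3 row 1 — prev 1 → HIT
8: bank 0 row 2 — prev 2 → HIT
9: bank 3 row 2 — prev 1 → CONFLICT
10: bank 1 row 0 — prev 0 → HIT
11: bank 2 row 4 — prev 1 → CONFLICT
12: bank 3 row 4 — prev 2 → CONFLICT
13: bank 1 row 2 — prev 0 → CONFLICT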